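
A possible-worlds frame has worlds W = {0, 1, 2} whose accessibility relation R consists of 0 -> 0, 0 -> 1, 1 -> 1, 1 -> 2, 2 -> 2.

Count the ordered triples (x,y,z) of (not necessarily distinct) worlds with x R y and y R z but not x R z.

Enumerating: (0,1,2).

1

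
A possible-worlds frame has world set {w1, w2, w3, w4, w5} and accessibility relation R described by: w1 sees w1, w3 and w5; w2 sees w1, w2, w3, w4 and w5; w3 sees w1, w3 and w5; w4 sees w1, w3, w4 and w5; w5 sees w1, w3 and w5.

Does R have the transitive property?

Transitive: yes — every two-step R-path is closed by a direct edge.

Yes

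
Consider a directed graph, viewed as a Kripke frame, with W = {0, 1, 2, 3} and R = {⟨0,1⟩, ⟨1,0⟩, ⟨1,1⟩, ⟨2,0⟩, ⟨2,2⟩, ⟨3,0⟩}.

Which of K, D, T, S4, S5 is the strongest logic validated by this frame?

D

Serial (axiom D): yes — every world has a successor (e.g. 0 R 1).
Reflexive (axiom T): no — 0 is not related to itself.
Transitive (axiom 4): no — 2 R 0 and 0 R 1, but not 2 R 1.
Euclidean (axiom 5): no — 1 R 0 and 1 R 0, but not 0 R 0.
So F validates K, D; T would additionally require R to be reflexive. The strongest is D.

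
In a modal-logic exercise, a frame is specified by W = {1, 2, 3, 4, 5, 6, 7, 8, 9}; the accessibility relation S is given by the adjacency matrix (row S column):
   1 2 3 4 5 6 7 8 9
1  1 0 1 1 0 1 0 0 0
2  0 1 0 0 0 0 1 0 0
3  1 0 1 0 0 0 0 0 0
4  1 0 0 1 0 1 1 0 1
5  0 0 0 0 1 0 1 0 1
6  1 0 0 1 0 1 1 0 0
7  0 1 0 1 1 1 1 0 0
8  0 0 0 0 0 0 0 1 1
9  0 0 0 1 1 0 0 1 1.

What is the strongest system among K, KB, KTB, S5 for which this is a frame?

Symmetric (axiom B): yes — every pair in S has its reverse in S.
Reflexive (axiom T): yes — every world is S-related to itself.
Euclidean (axiom 5): no — 1 S 3 and 1 S 4, but not 3 S 4.
So F validates K, KB, KTB; S5 would additionally require S to be Euclidean. The strongest is KTB.

KTB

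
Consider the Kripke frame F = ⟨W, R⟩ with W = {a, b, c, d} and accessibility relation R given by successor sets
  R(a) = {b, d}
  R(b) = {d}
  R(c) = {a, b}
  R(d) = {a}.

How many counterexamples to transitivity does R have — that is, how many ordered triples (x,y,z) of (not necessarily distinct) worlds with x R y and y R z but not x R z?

Enumerating: (a,d,a), (b,d,a), (c,a,d), (c,b,d), (d,a,b), (d,a,d).

6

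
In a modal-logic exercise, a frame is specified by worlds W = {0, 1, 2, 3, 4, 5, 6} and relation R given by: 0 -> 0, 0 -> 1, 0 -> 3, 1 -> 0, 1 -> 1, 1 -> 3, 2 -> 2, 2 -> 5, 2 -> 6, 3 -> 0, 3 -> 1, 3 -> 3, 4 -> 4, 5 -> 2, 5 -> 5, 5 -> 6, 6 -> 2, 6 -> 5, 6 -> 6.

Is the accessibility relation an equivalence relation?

Yes

Reflexive: yes — every world is R-related to itself.
Symmetric: yes — every pair in R has its reverse in R.
Transitive: yes — every two-step R-path is closed by a direct edge.
So R is an equivalence relation.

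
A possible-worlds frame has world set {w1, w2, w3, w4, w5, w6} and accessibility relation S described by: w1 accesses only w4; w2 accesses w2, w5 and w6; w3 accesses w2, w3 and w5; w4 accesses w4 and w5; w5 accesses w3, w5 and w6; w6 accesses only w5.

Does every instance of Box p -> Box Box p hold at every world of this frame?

No

The schema 4 characterises exactly the transitive frames.
Transitive: no — w1 S w4 and w4 S w5, but not w1 S w5.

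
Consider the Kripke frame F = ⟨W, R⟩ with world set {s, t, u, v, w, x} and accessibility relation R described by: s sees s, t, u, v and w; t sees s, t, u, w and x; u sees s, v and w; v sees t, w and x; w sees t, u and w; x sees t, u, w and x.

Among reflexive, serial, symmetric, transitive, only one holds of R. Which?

Reflexive: no — u is not related to itself.
Serial: yes — every world has a successor (e.g. s R s).
Symmetric: no — s R v but not v R s.
Transitive: no — s R t and t R x, but not s R x.
Only serial holds.

serial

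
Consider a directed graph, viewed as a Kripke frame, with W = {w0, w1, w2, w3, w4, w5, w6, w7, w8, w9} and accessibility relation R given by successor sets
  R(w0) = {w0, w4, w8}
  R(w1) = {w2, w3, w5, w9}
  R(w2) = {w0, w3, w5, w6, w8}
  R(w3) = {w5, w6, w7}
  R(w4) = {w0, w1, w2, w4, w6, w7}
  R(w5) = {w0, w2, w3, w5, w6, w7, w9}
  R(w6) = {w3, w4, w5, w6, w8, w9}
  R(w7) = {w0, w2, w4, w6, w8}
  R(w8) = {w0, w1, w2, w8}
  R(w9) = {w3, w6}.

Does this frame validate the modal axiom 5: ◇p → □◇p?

The schema 5 characterises exactly the Euclidean frames.
Euclidean: no — w0 R w4 and w0 R w8, but not w4 R w8.

No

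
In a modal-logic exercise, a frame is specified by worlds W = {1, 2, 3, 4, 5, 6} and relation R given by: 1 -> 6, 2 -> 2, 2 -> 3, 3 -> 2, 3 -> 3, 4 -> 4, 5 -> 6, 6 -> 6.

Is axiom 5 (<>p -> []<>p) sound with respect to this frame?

By correspondence theory, 5 is valid on a frame iff R is Euclidean.
Euclidean: yes — any two successors of a common world are R-related.

Yes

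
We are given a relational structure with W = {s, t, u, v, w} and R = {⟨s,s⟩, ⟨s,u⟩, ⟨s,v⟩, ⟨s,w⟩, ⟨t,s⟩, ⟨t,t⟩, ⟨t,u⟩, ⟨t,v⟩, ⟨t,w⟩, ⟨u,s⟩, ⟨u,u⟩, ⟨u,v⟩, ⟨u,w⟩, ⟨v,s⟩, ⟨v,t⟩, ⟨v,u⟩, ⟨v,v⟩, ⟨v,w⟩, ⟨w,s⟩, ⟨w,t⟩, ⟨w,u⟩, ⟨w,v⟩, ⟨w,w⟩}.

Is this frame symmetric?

Symmetric: no — t R s but not s R t.

No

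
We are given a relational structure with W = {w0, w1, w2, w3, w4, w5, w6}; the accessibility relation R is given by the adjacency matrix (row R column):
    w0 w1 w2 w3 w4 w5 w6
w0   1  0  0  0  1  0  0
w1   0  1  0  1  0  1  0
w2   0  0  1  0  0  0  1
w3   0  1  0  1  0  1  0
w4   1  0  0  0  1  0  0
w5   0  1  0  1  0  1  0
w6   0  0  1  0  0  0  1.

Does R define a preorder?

Yes

Reflexive: yes — every world is R-related to itself.
Transitive: yes — every two-step R-path is closed by a direct edge.
So R is a preorder.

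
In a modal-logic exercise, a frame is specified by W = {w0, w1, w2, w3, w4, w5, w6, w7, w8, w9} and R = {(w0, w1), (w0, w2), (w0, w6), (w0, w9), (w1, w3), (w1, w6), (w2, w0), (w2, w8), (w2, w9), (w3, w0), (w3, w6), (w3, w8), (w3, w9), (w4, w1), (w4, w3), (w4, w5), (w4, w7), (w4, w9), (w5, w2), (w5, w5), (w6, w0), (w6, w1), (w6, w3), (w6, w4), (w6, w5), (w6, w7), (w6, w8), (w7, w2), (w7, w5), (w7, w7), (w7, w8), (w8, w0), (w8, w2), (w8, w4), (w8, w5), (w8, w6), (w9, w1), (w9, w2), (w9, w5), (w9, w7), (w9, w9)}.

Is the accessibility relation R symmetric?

Symmetric: no — w0 R w1 but not w1 R w0.

No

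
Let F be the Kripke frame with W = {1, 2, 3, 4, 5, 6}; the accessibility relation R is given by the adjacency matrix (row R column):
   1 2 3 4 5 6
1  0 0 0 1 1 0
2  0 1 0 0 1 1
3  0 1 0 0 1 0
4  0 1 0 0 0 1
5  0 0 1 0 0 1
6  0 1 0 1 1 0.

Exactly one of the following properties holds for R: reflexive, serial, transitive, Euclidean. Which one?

serial

Reflexive: no — 1 is not related to itself.
Serial: yes — every world has a successor (e.g. 1 R 4).
Transitive: no — 1 R 4 and 4 R 2, but not 1 R 2.
Euclidean: no — 1 R 4 and 1 R 5, but not 4 R 5.
Only serial holds.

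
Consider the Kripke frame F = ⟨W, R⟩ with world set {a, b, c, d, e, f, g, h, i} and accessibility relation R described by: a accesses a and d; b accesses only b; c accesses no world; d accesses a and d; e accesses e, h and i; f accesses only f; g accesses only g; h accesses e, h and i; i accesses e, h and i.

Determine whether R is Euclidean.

Euclidean: yes — any two successors of a common world are R-related.

Yes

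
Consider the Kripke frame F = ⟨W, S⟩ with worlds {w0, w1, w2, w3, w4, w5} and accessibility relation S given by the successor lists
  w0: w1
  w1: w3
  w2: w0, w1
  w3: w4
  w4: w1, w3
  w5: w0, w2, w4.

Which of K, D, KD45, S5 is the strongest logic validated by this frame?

Serial (axiom D): yes — every world has a successor (e.g. w0 S w1).
Euclidean (axiom 5): no — w2 S w1 and w2 S w0, but not w1 S w0.
Transitive (axiom 4): no — w0 S w1 and w1 S w3, but not w0 S w3.
Reflexive (axiom T): no — w0 is not related to itself.
So F validates K, D; KD45 would additionally require S to be Euclidean and transitive. The strongest is D.

D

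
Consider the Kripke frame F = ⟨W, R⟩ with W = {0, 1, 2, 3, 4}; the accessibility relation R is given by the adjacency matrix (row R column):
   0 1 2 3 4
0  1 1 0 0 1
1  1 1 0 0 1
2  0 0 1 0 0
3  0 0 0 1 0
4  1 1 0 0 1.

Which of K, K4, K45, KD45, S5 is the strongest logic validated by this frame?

Transitive (axiom 4): yes — every two-step R-path is closed by a direct edge.
Euclidean (axiom 5): yes — any two successors of a common world are R-related.
Serial (axiom D): yes — every world has a successor (e.g. 0 R 0).
Reflexive (axiom T): yes — every world is R-related to itself.
So F validates K, K4, K45, KD45, S5. The strongest is S5.

S5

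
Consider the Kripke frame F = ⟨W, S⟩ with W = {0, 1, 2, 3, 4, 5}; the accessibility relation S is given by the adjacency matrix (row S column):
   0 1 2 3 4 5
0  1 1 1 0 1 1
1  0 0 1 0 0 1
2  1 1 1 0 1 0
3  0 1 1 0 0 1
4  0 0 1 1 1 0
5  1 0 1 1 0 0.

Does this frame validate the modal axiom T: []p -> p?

The schema T characterises exactly the reflexive frames.
Reflexive: no — 1 is not related to itself.

No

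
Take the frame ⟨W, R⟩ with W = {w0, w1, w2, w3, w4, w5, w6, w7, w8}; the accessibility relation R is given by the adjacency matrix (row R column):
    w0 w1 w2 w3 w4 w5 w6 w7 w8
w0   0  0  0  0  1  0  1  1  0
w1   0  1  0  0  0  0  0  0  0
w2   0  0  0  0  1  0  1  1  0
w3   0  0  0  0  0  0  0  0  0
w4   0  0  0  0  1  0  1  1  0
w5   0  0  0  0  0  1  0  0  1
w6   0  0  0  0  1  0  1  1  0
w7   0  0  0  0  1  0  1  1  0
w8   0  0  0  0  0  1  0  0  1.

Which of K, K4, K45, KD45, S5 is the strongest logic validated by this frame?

K45

Transitive (axiom 4): yes — every two-step R-path is closed by a direct edge.
Euclidean (axiom 5): yes — any two successors of a common world are R-related.
Serial (axiom D): no — w3 has no R-successor.
Reflexive (axiom T): no — w0 is not related to itself.
So F validates K, K4, K45; KD45 would additionally require R to be serial. The strongest is K45.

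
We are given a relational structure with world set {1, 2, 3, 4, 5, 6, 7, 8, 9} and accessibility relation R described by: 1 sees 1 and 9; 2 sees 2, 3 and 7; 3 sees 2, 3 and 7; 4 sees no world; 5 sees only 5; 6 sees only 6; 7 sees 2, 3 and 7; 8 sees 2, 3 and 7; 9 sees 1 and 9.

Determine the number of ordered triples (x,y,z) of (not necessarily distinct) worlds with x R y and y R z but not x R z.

R is transitive; there are no such tuples.

0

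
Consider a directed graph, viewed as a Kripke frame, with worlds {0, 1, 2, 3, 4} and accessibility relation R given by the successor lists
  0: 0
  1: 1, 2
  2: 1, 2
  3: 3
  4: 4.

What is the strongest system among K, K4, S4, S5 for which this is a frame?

Transitive (axiom 4): yes — every two-step R-path is closed by a direct edge.
Reflexive (axiom T): yes — every world is R-related to itself.
Euclidean (axiom 5): yes — any two successors of a common world are R-related.
So F validates K, K4, S4, S5. The strongest is S5.

S5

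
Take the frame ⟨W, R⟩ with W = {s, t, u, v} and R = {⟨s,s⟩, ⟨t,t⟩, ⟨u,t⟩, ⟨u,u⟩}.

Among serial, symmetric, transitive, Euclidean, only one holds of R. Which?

transitive

Serial: no — v has no R-successor.
Symmetric: no — u R t but not t R u.
Transitive: yes — every two-step R-path is closed by a direct edge.
Euclidean: no — u R t and u R u, but not t R u.
Only transitive holds.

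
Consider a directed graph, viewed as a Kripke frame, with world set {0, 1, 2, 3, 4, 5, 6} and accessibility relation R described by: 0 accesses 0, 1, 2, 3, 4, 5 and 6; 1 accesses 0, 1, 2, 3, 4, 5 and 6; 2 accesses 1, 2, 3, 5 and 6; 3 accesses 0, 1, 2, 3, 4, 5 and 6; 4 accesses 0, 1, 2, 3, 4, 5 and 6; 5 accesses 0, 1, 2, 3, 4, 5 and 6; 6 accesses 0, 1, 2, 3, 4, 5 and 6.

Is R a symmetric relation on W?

Symmetric: no — 0 R 2 but not 2 R 0.

No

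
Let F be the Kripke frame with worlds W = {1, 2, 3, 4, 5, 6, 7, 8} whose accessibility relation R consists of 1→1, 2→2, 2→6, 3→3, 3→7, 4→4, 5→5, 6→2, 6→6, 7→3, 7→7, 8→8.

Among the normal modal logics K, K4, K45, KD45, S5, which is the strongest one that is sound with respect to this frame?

Transitive (axiom 4): yes — every two-step R-path is closed by a direct edge.
Euclidean (axiom 5): yes — any two successors of a common world are R-related.
Serial (axiom D): yes — every world has a successor (e.g. 1 R 1).
Reflexive (axiom T): yes — every world is R-related to itself.
So F validates K, K4, K45, KD45, S5. The strongest is S5.

S5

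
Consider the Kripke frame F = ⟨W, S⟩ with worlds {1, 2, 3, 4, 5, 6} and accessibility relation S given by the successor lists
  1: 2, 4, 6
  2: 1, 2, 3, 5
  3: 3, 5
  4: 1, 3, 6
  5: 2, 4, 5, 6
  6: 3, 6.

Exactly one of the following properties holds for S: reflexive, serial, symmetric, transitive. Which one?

serial

Reflexive: no — 1 is not related to itself.
Serial: yes — every world has a successor (e.g. 1 S 2).
Symmetric: no — 1 S 6 but not 6 S 1.
Transitive: no — 1 S 2 and 2 S 3, but not 1 S 3.
Only serial holds.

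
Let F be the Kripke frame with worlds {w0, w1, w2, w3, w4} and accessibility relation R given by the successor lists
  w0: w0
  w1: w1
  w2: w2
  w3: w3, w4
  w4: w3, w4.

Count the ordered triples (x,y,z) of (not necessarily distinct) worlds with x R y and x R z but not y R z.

R is Euclidean; there are no such tuples.

0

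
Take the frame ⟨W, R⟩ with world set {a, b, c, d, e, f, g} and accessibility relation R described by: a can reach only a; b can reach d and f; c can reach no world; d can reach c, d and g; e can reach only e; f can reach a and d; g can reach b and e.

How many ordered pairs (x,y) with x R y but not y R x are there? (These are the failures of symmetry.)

Enumerating: (b,d), (b,f), (d,c), (d,g), (f,a), (f,d), (g,b), (g,e).

8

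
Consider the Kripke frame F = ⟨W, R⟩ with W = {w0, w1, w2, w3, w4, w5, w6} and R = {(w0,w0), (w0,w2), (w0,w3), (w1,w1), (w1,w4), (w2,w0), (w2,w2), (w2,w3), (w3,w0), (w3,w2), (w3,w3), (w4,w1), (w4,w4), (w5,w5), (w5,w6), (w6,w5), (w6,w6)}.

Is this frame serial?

Yes

Serial: yes — every world has a successor (e.g. w0 R w0).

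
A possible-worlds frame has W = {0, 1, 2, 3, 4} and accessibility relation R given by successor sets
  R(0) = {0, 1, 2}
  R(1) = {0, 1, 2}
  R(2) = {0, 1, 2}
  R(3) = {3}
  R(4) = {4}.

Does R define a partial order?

Reflexive: yes — every world is R-related to itself.
Transitive: yes — every two-step R-path is closed by a direct edge.
Antisymmetric: no — 0 R 1 and 1 R 0 with 0 ≠ 1.
So R is not a partial order.

No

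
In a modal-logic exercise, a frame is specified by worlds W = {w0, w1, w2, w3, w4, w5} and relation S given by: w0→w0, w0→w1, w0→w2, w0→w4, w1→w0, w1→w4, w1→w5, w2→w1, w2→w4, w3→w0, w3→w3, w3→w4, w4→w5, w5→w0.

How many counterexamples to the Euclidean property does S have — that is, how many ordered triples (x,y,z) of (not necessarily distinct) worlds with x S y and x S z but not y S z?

21

Enumerating: (w0,w1,w1), (w0,w1,w2), (w0,w2,w0), (w0,w2,w2), (w0,w4,w0), (w0,w4,w1), (w0,w4,w2), (w0,w4,w4), (w1,w0,w5), (w1,w4,w0), (w1,w4,w4), (w1,w5,w4), … and 9 more.
Total: 21.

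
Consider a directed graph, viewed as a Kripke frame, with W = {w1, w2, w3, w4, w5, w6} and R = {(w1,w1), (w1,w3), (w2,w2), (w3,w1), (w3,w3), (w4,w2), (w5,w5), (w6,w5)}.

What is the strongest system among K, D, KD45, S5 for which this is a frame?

Serial (axiom D): yes — every world has a successor (e.g. w1 R w1).
Euclidean (axiom 5): yes — any two successors of a common world are R-related.
Transitive (axiom 4): yes — every two-step R-path is closed by a direct edge.
Reflexive (axiom T): no — w4 is not related to itself.
So F validates K, D, KD45; S5 would additionally require R to be reflexive. The strongest is KD45.

KD45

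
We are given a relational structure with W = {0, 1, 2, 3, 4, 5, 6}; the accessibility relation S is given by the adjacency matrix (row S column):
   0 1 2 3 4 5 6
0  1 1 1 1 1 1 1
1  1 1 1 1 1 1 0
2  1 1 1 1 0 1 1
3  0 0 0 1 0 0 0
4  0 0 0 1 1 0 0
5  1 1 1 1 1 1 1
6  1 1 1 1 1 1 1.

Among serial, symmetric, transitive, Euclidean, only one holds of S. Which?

Serial: yes — every world has a successor (e.g. 0 S 0).
Symmetric: no — 0 S 3 but not 3 S 0.
Transitive: no — 1 S 0 and 0 S 6, but not 1 S 6.
Euclidean: no — 0 S 1 and 0 S 6, but not 1 S 6.
Only serial holds.

serial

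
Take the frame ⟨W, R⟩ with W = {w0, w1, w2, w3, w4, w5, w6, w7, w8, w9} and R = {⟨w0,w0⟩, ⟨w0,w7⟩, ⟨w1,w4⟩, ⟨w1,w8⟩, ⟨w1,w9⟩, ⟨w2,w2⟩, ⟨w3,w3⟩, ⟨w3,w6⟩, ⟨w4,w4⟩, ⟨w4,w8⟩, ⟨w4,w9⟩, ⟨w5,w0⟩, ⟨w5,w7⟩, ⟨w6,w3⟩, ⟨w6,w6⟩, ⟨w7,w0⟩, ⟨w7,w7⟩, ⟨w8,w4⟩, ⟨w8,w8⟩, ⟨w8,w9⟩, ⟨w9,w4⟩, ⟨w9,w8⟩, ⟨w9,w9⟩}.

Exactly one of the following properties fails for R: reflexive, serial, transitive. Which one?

Reflexive: no — w1 is not related to itself.
Serial: yes — every world has a successor (e.g. w0 R w0).
Transitive: yes — every two-step R-path is closed by a direct edge.
Only reflexive fails.

reflexive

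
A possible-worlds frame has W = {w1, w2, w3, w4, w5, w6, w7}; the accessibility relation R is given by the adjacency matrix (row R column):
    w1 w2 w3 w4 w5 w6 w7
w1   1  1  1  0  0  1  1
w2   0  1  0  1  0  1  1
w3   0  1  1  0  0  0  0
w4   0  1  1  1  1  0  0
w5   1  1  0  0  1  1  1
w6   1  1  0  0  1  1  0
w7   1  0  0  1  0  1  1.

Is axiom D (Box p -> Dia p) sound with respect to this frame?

Axiom D corresponds to the accessibility relation being serial.
Serial: yes — every world has a successor (e.g. w1 R w1).

Yes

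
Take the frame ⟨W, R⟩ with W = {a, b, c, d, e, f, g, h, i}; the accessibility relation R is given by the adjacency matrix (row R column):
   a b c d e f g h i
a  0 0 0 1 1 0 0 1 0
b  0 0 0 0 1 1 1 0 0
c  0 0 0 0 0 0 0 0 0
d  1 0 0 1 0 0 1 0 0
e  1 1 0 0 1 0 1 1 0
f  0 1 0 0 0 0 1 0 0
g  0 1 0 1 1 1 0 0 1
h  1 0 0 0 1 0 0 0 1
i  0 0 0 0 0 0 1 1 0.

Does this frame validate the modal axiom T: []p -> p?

No

Axiom T corresponds to the accessibility relation being reflexive.
Reflexive: no — a is not related to itself.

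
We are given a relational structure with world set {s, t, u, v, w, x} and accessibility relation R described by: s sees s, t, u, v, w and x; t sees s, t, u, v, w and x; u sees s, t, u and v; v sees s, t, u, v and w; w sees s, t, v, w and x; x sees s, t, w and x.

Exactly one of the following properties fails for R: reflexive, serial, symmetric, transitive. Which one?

transitive

Reflexive: yes — every world is R-related to itself.
Serial: yes — every world has a successor (e.g. s R s).
Symmetric: yes — every pair in R has its reverse in R.
Transitive: no — u R s and s R w, but not u R w.
Only transitive fails.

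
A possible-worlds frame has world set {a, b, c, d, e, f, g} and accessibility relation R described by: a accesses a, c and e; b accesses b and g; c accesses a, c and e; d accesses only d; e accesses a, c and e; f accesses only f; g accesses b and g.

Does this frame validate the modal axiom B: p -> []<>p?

Yes

By correspondence theory, B is valid on a frame iff R is symmetric.
Symmetric: yes — every pair in R has its reverse in R.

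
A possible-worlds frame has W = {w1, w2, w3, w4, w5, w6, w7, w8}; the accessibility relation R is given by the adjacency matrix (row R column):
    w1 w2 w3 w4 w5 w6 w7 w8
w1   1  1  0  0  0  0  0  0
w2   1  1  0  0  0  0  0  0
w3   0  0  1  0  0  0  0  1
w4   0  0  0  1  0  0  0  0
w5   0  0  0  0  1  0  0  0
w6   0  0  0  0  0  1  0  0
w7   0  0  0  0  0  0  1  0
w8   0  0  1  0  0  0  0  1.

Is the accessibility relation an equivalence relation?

Yes

Reflexive: yes — every world is R-related to itself.
Symmetric: yes — every pair in R has its reverse in R.
Transitive: yes — every two-step R-path is closed by a direct edge.
So R is an equivalence relation.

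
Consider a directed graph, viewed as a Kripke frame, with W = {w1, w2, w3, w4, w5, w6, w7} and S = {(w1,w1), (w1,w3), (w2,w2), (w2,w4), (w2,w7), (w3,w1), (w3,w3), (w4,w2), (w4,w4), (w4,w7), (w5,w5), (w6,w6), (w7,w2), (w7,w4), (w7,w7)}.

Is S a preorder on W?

Reflexive: yes — every world is S-related to itself.
Transitive: yes — every two-step S-path is closed by a direct edge.
So S is a preorder.

Yes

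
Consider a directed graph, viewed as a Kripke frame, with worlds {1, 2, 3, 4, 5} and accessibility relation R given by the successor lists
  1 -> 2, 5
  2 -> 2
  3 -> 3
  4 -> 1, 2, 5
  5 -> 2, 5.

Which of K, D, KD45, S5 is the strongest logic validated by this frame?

D

Serial (axiom D): yes — every world has a successor (e.g. 1 R 2).
Euclidean (axiom 5): no — 1 R 2 and 1 R 5, but not 2 R 5.
Transitive (axiom 4): yes — every two-step R-path is closed by a direct edge.
Reflexive (axiom T): no — 1 is not related to itself.
So F validates K, D; KD45 would additionally require R to be Euclidean. The strongest is D.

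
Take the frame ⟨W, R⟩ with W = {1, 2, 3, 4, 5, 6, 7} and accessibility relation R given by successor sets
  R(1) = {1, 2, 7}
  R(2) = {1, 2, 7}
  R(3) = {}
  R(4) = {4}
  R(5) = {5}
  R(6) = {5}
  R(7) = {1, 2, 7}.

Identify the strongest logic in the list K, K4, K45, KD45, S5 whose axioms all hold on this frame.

K45

Transitive (axiom 4): yes — every two-step R-path is closed by a direct edge.
Euclidean (axiom 5): yes — any two successors of a common world are R-related.
Serial (axiom D): no — 3 has no R-successor.
Reflexive (axiom T): no — 3 is not related to itself.
So F validates K, K4, K45; KD45 would additionally require R to be serial. The strongest is K45.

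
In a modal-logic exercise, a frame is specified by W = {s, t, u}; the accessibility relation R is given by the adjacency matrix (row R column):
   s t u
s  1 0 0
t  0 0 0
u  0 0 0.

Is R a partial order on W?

No

Reflexive: no — t is not related to itself.
Transitive: yes — every two-step R-path is closed by a direct edge.
Antisymmetric: yes — no distinct pair is related both ways.
So R is not a partial order.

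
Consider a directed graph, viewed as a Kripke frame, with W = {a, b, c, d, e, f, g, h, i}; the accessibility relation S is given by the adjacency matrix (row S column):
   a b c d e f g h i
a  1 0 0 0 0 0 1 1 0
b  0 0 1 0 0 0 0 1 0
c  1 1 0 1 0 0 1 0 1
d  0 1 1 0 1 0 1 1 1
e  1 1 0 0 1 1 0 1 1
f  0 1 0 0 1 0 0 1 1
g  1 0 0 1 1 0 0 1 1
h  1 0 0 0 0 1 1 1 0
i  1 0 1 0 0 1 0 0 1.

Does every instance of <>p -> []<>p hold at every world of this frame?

By correspondence theory, 5 is valid on a frame iff S is Euclidean.
Euclidean: no — b S c and b S h, but not c S h.

No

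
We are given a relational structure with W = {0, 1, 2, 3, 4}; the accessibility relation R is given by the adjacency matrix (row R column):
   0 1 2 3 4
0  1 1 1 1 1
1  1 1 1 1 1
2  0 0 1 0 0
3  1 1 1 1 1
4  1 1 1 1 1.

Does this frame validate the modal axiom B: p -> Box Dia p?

By correspondence theory, B is valid on a frame iff R is symmetric.
Symmetric: no — 0 R 2 but not 2 R 0.

No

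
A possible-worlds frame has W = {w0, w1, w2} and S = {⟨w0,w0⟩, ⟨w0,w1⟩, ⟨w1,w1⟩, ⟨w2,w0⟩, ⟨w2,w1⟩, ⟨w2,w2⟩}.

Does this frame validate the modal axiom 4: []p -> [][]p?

By correspondence theory, 4 is valid on a frame iff S is transitive.
Transitive: yes — every two-step S-path is closed by a direct edge.

Yes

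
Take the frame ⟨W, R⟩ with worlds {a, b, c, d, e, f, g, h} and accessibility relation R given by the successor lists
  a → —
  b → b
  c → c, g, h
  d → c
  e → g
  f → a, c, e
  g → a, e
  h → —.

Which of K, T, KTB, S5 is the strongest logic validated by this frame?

K

Reflexive (axiom T): no — a is not related to itself.
Symmetric (axiom B): no — c R g but not g R c.
Euclidean (axiom 5): no — c R g and c R h, but not g R h.
So F validates K; T would additionally require R to be reflexive. The strongest is K.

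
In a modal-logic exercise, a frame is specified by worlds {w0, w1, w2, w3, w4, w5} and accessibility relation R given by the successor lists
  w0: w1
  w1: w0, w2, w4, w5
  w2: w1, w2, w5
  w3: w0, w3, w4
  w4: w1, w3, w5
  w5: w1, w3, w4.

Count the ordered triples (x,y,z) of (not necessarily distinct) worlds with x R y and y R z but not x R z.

28

Enumerating: (w0,w1,w0), (w0,w1,w2), (w0,w1,w4), (w0,w1,w5), (w1,w0,w1), (w1,w2,w1), (w1,w4,w1), (w1,w4,w3), (w1,w5,w1), (w1,w5,w3), (w2,w1,w0), (w2,w1,w4), … and 16 more.
Total: 28.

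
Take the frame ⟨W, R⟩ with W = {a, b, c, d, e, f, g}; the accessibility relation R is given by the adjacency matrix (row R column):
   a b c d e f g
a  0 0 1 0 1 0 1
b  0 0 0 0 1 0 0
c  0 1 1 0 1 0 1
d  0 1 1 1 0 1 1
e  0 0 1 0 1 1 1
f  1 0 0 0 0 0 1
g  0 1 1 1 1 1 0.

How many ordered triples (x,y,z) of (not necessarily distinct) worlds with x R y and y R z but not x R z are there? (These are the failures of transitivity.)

Enumerating: (a,c,b), (a,e,f), (a,g,b), (a,g,d), (a,g,f), (b,e,c), (b,e,f), (b,e,g), (c,e,f), (c,g,d), (c,g,f), (d,b,e), … and 19 more.
Total: 31.

31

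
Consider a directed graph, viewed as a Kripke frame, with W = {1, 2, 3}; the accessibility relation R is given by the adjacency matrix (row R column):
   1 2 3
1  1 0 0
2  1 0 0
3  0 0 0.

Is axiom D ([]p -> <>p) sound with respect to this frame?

Axiom D corresponds to the accessibility relation being serial.
Serial: no — 3 has no R-successor.

No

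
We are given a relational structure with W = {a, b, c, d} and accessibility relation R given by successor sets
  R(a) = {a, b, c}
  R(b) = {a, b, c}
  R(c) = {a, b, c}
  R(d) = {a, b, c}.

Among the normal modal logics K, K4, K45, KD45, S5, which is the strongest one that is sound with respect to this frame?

KD45

Transitive (axiom 4): yes — every two-step R-path is closed by a direct edge.
Euclidean (axiom 5): yes — any two successors of a common world are R-related.
Serial (axiom D): yes — every world has a successor (e.g. a R a).
Reflexive (axiom T): no — d is not related to itself.
So F validates K, K4, K45, KD45; S5 would additionally require R to be reflexive. The strongest is KD45.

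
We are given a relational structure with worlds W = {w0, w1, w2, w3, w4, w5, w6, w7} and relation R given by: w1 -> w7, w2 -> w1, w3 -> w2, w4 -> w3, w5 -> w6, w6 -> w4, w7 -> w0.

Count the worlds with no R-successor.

Enumerating: w0.

1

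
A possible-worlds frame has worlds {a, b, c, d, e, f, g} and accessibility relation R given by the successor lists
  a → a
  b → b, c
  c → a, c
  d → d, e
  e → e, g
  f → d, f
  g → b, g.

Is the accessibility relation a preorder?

Reflexive: yes — every world is R-related to itself.
Transitive: no — b R c and c R a, but not b R a.
So R is not a preorder.

No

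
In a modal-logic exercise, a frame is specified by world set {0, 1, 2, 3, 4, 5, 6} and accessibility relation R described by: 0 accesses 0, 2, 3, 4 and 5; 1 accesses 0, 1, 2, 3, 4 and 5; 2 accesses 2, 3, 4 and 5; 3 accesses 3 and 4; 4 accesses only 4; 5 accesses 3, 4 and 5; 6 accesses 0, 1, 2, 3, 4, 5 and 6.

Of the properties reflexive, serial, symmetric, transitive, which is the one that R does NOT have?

symmetric

Reflexive: yes — every world is R-related to itself.
Serial: yes — every world has a successor (e.g. 0 R 0).
Symmetric: no — 0 R 2 but not 2 R 0.
Transitive: yes — every two-step R-path is closed by a direct edge.
Only symmetric fails.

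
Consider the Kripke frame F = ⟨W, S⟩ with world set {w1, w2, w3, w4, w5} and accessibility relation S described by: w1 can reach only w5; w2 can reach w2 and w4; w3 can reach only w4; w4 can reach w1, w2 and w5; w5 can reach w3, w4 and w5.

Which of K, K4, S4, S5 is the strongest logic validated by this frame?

K

Transitive (axiom 4): no — w1 S w5 and w5 S w3, but not w1 S w3.
Reflexive (axiom T): no — w1 is not related to itself.
Euclidean (axiom 5): no — w4 S w1 and w4 S w2, but not w1 S w2.
So F validates K; K4 would additionally require S to be transitive. The strongest is K.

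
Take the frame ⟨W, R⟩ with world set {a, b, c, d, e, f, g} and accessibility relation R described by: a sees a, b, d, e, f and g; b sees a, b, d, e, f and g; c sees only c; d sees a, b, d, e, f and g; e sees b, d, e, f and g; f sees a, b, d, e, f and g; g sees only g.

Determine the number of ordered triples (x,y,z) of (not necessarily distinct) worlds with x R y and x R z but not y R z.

Enumerating: (a,e,a), (a,g,a), (a,g,b), (a,g,d), (a,g,e), (a,g,f), (b,e,a), (b,g,a), (b,g,b), (b,g,d), (b,g,e), (b,g,f), … and 16 more.
Total: 28.

28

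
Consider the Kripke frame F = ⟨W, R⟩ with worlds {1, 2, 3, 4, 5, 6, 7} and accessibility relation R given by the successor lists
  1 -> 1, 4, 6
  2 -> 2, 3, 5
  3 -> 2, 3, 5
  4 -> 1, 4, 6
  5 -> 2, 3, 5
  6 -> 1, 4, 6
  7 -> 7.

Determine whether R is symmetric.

Symmetric: yes — every pair in R has its reverse in R.

Yes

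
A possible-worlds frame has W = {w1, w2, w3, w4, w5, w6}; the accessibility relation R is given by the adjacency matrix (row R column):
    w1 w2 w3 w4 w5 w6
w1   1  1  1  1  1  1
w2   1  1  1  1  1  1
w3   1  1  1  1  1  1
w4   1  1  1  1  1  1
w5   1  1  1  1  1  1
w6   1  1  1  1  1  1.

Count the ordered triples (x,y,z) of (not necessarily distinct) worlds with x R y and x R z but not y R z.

0

R is Euclidean; there are no such tuples.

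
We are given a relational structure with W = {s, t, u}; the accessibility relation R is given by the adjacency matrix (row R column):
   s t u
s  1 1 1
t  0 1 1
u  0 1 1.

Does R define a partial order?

Reflexive: yes — every world is R-related to itself.
Transitive: yes — every two-step R-path is closed by a direct edge.
Antisymmetric: no — t R u and u R t with t ≠ u.
So R is not a partial order.

No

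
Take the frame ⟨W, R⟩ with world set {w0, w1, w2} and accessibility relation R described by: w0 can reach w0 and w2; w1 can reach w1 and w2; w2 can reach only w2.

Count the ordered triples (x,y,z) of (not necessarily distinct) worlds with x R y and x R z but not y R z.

2

Enumerating: (w0,w2,w0), (w1,w2,w1).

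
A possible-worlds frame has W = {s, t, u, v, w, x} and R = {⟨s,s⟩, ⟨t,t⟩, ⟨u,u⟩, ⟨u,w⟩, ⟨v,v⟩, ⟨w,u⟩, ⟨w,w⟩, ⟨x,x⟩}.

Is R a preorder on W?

Yes

Reflexive: yes — every world is R-related to itself.
Transitive: yes — every two-step R-path is closed by a direct edge.
So R is a preorder.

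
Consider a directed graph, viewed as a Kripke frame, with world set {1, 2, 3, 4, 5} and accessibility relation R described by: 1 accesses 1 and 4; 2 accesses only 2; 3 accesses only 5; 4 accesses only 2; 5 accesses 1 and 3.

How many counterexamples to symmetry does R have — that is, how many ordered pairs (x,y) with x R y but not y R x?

3

Enumerating: (1,4), (4,2), (5,1).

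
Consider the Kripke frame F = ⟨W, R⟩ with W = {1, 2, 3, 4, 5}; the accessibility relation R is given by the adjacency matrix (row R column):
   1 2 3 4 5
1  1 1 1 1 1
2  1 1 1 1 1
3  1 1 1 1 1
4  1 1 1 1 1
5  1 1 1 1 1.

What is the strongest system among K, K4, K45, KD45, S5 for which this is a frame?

Transitive (axiom 4): yes — every two-step R-path is closed by a direct edge.
Euclidean (axiom 5): yes — any two successors of a common world are R-related.
Serial (axiom D): yes — every world has a successor (e.g. 1 R 1).
Reflexive (axiom T): yes — every world is R-related to itself.
So F validates K, K4, K45, KD45, S5. The strongest is S5.

S5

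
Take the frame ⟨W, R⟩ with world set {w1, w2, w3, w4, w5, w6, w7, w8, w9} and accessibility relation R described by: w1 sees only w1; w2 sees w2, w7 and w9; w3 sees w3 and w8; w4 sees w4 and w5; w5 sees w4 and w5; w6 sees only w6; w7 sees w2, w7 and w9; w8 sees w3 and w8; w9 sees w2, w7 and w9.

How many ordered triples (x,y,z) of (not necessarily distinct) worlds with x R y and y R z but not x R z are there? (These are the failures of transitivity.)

0

R is transitive; there are no such tuples.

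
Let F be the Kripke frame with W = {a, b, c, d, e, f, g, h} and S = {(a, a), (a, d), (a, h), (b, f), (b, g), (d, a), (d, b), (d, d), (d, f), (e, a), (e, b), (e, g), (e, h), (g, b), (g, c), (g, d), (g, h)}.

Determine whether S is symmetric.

No

Symmetric: no — a S h but not h S a.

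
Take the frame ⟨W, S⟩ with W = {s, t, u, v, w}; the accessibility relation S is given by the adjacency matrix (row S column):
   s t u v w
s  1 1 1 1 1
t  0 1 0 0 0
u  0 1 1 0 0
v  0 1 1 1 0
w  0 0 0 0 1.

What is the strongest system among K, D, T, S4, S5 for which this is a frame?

S4

Serial (axiom D): yes — every world has a successor (e.g. s S s).
Reflexive (axiom T): yes — every world is S-related to itself.
Transitive (axiom 4): yes — every two-step S-path is closed by a direct edge.
Euclidean (axiom 5): no — s S t and s S u, but not t S u.
So F validates K, D, T, S4; S5 would additionally require S to be Euclidean. The strongest is S4.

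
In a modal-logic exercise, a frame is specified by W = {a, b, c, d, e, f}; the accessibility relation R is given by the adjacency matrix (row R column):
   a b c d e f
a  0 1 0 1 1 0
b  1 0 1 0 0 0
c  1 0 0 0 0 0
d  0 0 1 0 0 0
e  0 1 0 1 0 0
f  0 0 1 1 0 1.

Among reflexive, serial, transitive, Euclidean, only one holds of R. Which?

Reflexive: no — a is not related to itself.
Serial: yes — every world has a successor (e.g. a R b).
Transitive: no — a R b and b R c, but not a R c.
Euclidean: no — a R b and a R d, but not b R d.
Only serial holds.

serial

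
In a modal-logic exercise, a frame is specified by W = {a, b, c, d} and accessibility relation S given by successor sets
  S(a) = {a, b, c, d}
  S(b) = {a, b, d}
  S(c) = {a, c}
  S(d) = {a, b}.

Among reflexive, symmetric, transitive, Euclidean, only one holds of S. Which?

symmetric

Reflexive: no — d is not related to itself.
Symmetric: yes — every pair in S has its reverse in S.
Transitive: no — b S a and a S c, but not b S c.
Euclidean: no — a S b and a S c, but not b S c.
Only symmetric holds.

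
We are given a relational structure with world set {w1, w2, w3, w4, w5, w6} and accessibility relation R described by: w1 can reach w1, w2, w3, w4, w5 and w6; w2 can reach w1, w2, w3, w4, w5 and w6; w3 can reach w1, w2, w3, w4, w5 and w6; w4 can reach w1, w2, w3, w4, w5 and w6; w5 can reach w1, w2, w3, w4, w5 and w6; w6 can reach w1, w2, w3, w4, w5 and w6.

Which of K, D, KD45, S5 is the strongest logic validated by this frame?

S5

Serial (axiom D): yes — every world has a successor (e.g. w1 R w1).
Euclidean (axiom 5): yes — any two successors of a common world are R-related.
Transitive (axiom 4): yes — every two-step R-path is closed by a direct edge.
Reflexive (axiom T): yes — every world is R-related to itself.
So F validates K, D, KD45, S5. The strongest is S5.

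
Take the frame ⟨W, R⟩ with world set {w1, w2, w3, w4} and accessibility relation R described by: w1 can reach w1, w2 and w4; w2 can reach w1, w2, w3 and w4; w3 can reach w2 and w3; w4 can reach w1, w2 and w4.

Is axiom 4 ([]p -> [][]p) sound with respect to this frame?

No

The schema 4 characterises exactly the transitive frames.
Transitive: no — w1 R w2 and w2 R w3, but not w1 R w3.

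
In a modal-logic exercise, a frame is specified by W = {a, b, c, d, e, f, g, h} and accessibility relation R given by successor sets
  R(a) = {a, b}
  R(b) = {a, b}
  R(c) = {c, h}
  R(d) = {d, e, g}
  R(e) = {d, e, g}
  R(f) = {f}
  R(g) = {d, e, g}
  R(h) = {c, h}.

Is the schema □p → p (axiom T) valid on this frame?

Axiom T corresponds to the accessibility relation being reflexive.
Reflexive: yes — every world is R-related to itself.

Yes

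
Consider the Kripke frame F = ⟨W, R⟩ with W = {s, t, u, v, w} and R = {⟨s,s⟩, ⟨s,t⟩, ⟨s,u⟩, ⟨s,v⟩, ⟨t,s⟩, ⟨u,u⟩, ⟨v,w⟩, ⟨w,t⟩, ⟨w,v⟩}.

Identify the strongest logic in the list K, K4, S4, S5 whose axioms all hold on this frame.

Transitive (axiom 4): no — s R v and v R w, but not s R w.
Reflexive (axiom T): no — t is not related to itself.
Euclidean (axiom 5): no — s R t and s R u, but not t R u.
So F validates K; K4 would additionally require R to be transitive. The strongest is K.

K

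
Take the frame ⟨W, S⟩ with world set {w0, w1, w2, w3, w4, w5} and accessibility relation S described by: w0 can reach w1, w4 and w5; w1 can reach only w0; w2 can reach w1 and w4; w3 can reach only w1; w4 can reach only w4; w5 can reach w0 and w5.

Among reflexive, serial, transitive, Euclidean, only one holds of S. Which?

Reflexive: no — w0 is not related to itself.
Serial: yes — every world has a successor (e.g. w0 S w1).
Transitive: no — w1 S w0 and w0 S w4, but not w1 S w4.
Euclidean: no — w0 S w1 and w0 S w4, but not w1 S w4.
Only serial holds.

serial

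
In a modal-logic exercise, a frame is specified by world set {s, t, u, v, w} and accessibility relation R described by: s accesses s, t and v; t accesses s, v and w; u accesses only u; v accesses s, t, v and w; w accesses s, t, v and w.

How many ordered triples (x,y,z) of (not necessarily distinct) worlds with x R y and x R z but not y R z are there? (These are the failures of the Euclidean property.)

Enumerating: (s,t,t), (t,s,w), (v,s,w), (v,t,t), (w,s,w), (w,t,t).

6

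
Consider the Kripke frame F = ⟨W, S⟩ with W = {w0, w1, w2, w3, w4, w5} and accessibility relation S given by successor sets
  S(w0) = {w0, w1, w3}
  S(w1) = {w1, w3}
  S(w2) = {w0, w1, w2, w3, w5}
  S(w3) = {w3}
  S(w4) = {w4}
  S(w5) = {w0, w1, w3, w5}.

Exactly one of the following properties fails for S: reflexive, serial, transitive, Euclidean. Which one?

Euclidean

Reflexive: yes — every world is S-related to itself.
Serial: yes — every world has a successor (e.g. w0 S w0).
Transitive: yes — every two-step S-path is closed by a direct edge.
Euclidean: no — w0 S w3 and w0 S w1, but not w3 S w1.
Only Euclidean fails.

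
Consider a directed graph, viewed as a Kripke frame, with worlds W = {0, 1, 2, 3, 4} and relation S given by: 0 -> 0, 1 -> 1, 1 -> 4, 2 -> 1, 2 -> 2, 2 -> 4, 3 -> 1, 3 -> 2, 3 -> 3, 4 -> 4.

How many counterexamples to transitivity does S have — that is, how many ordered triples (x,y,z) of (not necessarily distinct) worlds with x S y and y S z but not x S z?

2

Enumerating: (3,1,4), (3,2,4).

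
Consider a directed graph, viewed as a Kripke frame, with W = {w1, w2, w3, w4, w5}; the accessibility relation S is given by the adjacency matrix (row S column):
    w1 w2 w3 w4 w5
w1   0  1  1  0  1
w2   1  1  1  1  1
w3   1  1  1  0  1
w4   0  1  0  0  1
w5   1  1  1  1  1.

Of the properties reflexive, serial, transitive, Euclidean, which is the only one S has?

serial

Reflexive: no — w1 is not related to itself.
Serial: yes — every world has a successor (e.g. w1 S w2).
Transitive: no — w1 S w2 and w2 S w4, but not w1 S w4.
Euclidean: no — w2 S w1 and w2 S w4, but not w1 S w4.
Only serial holds.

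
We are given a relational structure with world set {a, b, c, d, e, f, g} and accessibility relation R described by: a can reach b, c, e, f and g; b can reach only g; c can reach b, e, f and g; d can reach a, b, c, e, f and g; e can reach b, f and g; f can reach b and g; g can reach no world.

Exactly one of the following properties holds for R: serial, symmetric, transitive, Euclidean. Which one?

Serial: no — g has no R-successor.
Symmetric: no — a R b but not b R a.
Transitive: yes — every two-step R-path is closed by a direct edge.
Euclidean: no — a R b and a R c, but not b R c.
Only transitive holds.

transitive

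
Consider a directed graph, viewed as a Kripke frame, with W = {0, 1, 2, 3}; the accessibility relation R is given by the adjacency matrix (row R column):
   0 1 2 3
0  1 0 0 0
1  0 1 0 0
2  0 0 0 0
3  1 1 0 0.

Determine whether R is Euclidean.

No

Euclidean: no — 3 R 0 and 3 R 1, but not 0 R 1.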